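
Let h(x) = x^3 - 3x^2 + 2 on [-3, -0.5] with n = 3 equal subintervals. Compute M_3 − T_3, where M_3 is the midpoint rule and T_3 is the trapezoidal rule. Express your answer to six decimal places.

3.580729

M_3 ≈ -40.91579861.
T_3 ≈ -44.49652778.
M_3 − T_3 ≈ 3.580729.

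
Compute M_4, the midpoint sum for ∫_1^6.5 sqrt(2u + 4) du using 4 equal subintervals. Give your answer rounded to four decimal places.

18.4782

Δu = (6.5 − 1)/4 = 1.375.
Midpoints: 1.6875, 3.0625, 4.4375, 5.8125.
f(1.6875) ≈ 2.7157, f(3.0625) ≈ 3.1820, f(4.4375) ≈ 3.5882, f(5.8125) ≈ 3.9528.
Sum = Δu · [f(1.6875) + f(3.0625) + f(4.4375) + f(5.8125)].
Sum ≈ 18.4782.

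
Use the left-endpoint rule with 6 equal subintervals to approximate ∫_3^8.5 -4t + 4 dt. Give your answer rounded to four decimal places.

-94.4167

Δt = (8.5 − 3)/6 = 11/12.
Left endpoints: 3, 47/12, 29/6, 5.75, 20/3, 91/12.
f(3) = -8, f(47/12) = -35/3, f(29/6) = -46/3, f(5.75) = -19, f(20/3) = -68/3, f(91/12) = -79/3.
Sum = Δt · [f(3) + f(47/12) + f(29/6) + ...].
Sum ≈ -94.4167.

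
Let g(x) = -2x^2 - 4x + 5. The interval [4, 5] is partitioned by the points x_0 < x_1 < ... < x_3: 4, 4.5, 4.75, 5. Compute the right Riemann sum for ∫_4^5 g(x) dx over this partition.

Subinterval widths: 0.5, 0.25, 0.25.
Right endpoints: 4.5, 4.75, 5.
g(4.5) = -53.5, g(4.75) = -59.125, g(5) = -65.
Sum = Σ Δx_i · g(x_i).
Sum = -57.78125.

-57.78125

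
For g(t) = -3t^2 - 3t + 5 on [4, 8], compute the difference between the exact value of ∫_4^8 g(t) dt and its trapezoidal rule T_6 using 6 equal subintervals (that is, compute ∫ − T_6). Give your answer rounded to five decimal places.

Exact integral: ∫_4^8 g(t) dt = -500.
T_6 ≈ -500.8888889.
Error ≈ -500 − (-500.8888889) ≈ 0.88889.

0.88889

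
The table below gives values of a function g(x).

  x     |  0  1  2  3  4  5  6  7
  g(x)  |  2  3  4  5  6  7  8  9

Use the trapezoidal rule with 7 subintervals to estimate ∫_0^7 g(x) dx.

Δx = 1.
T_7 = (1/2)·[2 + 2·3 + 2·4 + 2·5 + 2·6 + 2·7 + 2·8 + 9] = 38.5.

38.5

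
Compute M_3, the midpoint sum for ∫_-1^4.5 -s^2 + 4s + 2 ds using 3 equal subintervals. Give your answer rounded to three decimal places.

Δs = (4.5 − (-1))/3 = 11/6.
Midpoints: -1/12, 1.75, 43/12.
f(-1/12) = 239/144, f(1.75) = 5.9375, f(43/12) = 503/144.
Sum = Δs · [f(-1/12) + f(1.75) + f(43/12)].
Sum ≈ 20.332.

20.332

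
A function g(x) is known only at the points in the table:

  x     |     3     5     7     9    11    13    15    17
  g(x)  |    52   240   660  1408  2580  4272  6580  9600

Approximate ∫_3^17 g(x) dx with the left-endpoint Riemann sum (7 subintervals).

Δx = 2.
Sum = 2·[52 + 240 + 660 + 1408 + 2580 + 4272 + 6580] = 31584.

31584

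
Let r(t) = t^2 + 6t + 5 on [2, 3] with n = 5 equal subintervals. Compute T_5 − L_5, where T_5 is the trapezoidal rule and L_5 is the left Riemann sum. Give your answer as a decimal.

1.1

T_5 = 26.34.
L_5 = 25.24.
T_5 − L_5 = 1.1.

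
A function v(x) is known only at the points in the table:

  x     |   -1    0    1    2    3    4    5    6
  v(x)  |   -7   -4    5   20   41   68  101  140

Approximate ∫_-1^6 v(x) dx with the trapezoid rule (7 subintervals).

297.5

Δx = 1.
T_7 = (1/2)·[(-7) + 2·(-4) + 2·5 + 2·20 + 2·41 + 2·68 + 2·101 + 140] = 297.5.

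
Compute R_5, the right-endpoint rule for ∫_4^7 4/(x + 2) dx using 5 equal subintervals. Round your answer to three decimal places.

Δx = (7 − 4)/5 = 0.6.
Right endpoints: 4.6, 5.2, 5.8, 6.4, 7.
f(4.6) = 20/33, f(5.2) = 5/9, f(5.8) = 20/39, f(6.4) = 10/21, f(7) = 4/9.
Sum = Δx · [f(4.6) + f(5.2) + f(5.8) + f(6.4) + f(7)].
Sum ≈ 1.557.

1.557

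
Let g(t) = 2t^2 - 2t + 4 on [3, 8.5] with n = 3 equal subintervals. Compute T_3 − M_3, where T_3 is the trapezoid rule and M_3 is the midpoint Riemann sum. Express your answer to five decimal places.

9.24306

T_3 ≈ 356.3287037.
M_3 ≈ 347.0856481.
T_3 − M_3 ≈ 9.24306.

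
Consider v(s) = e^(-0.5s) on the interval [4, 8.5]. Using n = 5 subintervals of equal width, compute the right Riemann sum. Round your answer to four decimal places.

0.1917

Δs = (8.5 − 4)/5 = 0.9.
Right endpoints: 4.9, 5.8, 6.7, 7.6, 8.5.
v(4.9) ≈ 0.0863, v(5.8) ≈ 0.0550, v(6.7) ≈ 0.0351, v(7.6) ≈ 0.0224, v(8.5) ≈ 0.0143.
Sum = Δs · [v(4.9) + v(5.8) + v(6.7) + v(7.6) + v(8.5)].
Sum ≈ 0.1917.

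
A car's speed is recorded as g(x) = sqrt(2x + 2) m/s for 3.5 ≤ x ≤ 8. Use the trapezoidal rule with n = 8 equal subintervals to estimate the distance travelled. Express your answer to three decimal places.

16.453

Δx = (8 − 3.5)/8 = 0.5625.
g(3.5) ≈ 3.000, g(4.0625) ≈ 3.182, g(4.625) ≈ 3.354, g(5.1875) ≈ 3.518, g(5.75) ≈ 3.674, g(6.3125) ≈ 3.824, g(6.875) ≈ 3.969, g(7.4375) ≈ 4.108, g(8) ≈ 4.243.
T_8 = (Δx/2)·[g(x_0) + 2g(x_1) + ... + 2g(x_{7}) + g(x_8)].
Sum ≈ 16.453.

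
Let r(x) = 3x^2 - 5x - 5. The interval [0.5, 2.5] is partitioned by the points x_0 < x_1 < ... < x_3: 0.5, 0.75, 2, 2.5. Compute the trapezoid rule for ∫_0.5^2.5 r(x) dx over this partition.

Subinterval widths: 0.25, 1.25, 0.5.
r(0.5) = -6.75, r(0.75) = -7.0625, r(2) = -3, r(2.5) = 1.25.
On each subinterval the trapezoid contributes (Δx_i/2)·[r(x_{i-1}) + r(x_i)].
Sum = -8.453125.

-8.453125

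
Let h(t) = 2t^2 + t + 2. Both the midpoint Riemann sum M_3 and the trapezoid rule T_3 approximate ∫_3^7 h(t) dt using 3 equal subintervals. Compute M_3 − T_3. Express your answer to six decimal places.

M_3 ≈ 237.48148148.
T_3 ≈ 241.03703704.
M_3 − T_3 ≈ -3.555556.

-3.555556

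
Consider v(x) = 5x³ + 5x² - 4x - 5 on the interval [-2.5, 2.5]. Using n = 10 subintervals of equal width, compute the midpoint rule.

Δx = (2.5 − (-2.5))/10 = 0.5.
Midpoints: -2.25, -1.75, -1.25, -0.75, -0.25, 0.25, 0.75, 1.25, 1.75, 2.25.
v(-2.25) = -27.640625, v(-1.75) = -9.484375, v(-1.25) = -1.953125, v(-0.75) = -1.296875, v(-0.25) = -3.765625, v(0.25) = -5.609375, v(0.75) = -3.078125, v(1.25) = 7.578125, v(1.75) = 30.109375, v(2.25) = 68.265625.
Sum = Δx · [v(-2.25) + v(-1.75) + v(-1.25) + ...].
Sum = 26.5625.

26.5625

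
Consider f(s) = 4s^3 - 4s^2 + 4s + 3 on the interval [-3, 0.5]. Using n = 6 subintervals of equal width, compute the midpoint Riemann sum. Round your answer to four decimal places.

-122.2185

Δs = (0.5 − (-3))/6 = 7/12.
Midpoints: -65/24, -2.125, -37/24, -23/24, -0.375, 5/24.
f(-65/24) = -403097/3456, f(-2.125) = -61.9453125, f(-37/24) = -94453/3456, f(-23/24) = -27743/3456, f(-0.375) = 0.7265625, f(5/24) = 12773/3456.
Sum = Δs · [f(-65/24) + f(-2.125) + f(-37/24) + ...].
Sum ≈ -122.2185.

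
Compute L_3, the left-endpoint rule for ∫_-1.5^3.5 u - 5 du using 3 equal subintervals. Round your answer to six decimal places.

-24.166667

Δu = (3.5 − (-1.5))/3 = 5/3.
Left endpoints: -1.5, 1/6, 11/6.
f(-1.5) = -6.5, f(1/6) = -29/6, f(11/6) = -19/6.
Sum = Δu · [f(-1.5) + f(1/6) + f(11/6)].
Sum ≈ -24.166667.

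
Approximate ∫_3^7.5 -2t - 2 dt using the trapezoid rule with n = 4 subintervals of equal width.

Δt = (7.5 − 3)/4 = 1.125.
f(3) = -8, f(4.125) = -10.25, f(5.25) = -12.5, f(6.375) = -14.75, f(7.5) = -17.
T_4 = (Δt/2)·[f(t_0) + 2f(t_1) + 2f(t_2) + 2f(t_3) + f(t_4)].
Sum = -56.25.

-56.25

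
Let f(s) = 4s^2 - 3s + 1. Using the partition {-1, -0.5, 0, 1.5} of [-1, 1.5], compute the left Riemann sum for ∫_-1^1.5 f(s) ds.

7.25

Subinterval widths: 0.5, 0.5, 1.5.
Left endpoints: -1, -0.5, 0.
f(-1) = 8, f(-0.5) = 3.5, f(0) = 1.
Sum = Σ Δs_i · f(s_i).
Sum = 7.25.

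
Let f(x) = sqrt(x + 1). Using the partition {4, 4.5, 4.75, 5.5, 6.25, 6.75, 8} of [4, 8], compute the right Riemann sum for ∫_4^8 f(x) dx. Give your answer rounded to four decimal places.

Subinterval widths: 0.5, 0.25, 0.75, 0.75, 0.5, 1.25.
Right endpoints: 4.5, 4.75, 5.5, 6.25, 6.75, 8.
f(4.5) ≈ 2.3452, f(4.75) ≈ 2.3979, f(5.5) ≈ 2.5495, f(6.25) ≈ 2.6926, f(6.75) ≈ 2.7839, f(8) ≈ 3.0000.
Sum = Σ Δx_i · f(x_i).
Sum ≈ 10.8456.

10.8456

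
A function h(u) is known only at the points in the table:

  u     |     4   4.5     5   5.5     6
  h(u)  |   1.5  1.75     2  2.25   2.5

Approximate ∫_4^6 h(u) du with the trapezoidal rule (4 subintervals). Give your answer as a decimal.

4

Δu = 0.5.
T_4 = (0.5/2)·[1.5 + 2·1.75 + 2·2 + 2·2.25 + 2.5] = 4.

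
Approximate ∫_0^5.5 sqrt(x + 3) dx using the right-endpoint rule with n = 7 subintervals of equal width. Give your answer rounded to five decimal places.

13.51583

Δx = (5.5 − 0)/7 = 11/14.
Right endpoints: 11/14, 11/7, 33/14, 22/7, 55/14, 33/7, 5.5.
f(11/14) ≈ 1.94569, f(11/7) ≈ 2.13809, f(33/14) ≈ 2.31455, f(22/7) ≈ 2.47848, f(55/14) ≈ 2.63222, f(33/7) ≈ 2.77746, f(5.5) ≈ 2.91548.
Sum = Δx · [f(11/14) + f(11/7) + f(33/14) + ...].
Sum ≈ 13.51583.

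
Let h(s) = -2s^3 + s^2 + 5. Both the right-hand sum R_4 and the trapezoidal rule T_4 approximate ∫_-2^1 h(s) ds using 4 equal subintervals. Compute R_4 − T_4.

R_4 = 18.75.
T_4 = 26.625.
R_4 − T_4 = -7.875.

-7.875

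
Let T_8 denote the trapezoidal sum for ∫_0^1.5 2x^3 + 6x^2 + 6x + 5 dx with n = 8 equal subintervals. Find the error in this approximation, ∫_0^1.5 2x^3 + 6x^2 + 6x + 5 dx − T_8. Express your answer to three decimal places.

Exact integral: ∫_0^1.5 f(x) dx = 23.53125.
T_8 ≈ 23.62354.
Error ≈ 23.53125 − 23.62354 ≈ -0.092.

-0.092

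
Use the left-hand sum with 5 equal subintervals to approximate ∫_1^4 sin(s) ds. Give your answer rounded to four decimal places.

Δs = (4 − 1)/5 = 0.6.
Left endpoints: 1, 1.6, 2.2, 2.8, 3.4.
f(1) ≈ 0.8415, f(1.6) ≈ 0.9996, f(2.2) ≈ 0.8085, f(2.8) ≈ 0.3350, f(3.4) ≈ -0.2555.
Sum = Δs · [f(1) + f(1.6) + f(2.2) + f(2.8) + f(3.4)].
Sum ≈ 1.6374.

1.6374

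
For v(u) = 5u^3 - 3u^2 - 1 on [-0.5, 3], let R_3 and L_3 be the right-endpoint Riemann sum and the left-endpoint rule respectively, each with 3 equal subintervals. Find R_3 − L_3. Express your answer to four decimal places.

127.6042

R_3 ≈ 146.854167.
L_3 = 19.25.
R_3 − L_3 ≈ 127.6042.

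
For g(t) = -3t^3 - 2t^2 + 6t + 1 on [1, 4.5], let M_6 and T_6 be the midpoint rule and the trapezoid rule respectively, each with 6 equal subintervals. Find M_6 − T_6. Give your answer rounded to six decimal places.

7.964627

M_6 ≈ -302.97533275.
T_6 ≈ -310.93995949.
M_6 − T_6 ≈ 7.964627.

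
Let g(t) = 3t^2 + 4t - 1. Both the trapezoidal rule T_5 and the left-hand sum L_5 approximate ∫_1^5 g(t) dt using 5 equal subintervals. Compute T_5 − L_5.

35.2

T_5 = 169.28.
L_5 = 134.08.
T_5 − L_5 = 35.2.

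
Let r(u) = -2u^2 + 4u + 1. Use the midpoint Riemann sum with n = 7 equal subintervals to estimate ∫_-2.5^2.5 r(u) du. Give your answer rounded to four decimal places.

-15.4082

Δu = (2.5 − (-2.5))/7 = 5/7.
Midpoints: -15/7, -10/7, -5/7, 0, 5/7, 10/7, 15/7.
r(-15/7) = -821/49, r(-10/7) = -431/49, r(-5/7) = -141/49, r(0) = 1, r(5/7) = 139/49, r(10/7) = 129/49, r(15/7) = 19/49.
Sum = Δu · [r(-15/7) + r(-10/7) + r(-5/7) + ...].
Sum ≈ -15.4082.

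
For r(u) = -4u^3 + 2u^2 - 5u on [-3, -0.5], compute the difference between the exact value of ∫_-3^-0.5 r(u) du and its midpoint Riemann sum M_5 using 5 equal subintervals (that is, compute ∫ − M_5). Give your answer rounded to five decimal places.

Exact integral: ∫_-3^-0.5 r(u) du ≈ 120.7291667.
M_5 = 119.53125.
Error ≈ 120.7291667 − 119.53125 ≈ 1.19792.

1.19792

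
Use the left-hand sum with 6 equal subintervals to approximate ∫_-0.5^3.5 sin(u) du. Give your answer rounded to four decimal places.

1.7035

Δu = (3.5 − (-0.5))/6 = 2/3.
Left endpoints: -0.5, 1/6, 5/6, 1.5, 13/6, 17/6.
f(-0.5) ≈ -0.4794, f(1/6) ≈ 0.1659, f(5/6) ≈ 0.7402, f(1.5) ≈ 0.9975, f(13/6) ≈ 0.8277, f(17/6) ≈ 0.3034.
Sum = Δu · [f(-0.5) + f(1/6) + f(5/6) + ...].
Sum ≈ 1.7035.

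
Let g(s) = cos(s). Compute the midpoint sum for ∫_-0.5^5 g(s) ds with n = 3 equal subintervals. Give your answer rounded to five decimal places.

-0.55387

Δs = (5 − (-0.5))/3 = 11/6.
Midpoints: 5/12, 2.25, 49/12.
g(5/12) ≈ 0.91444, g(2.25) ≈ -0.62817, g(49/12) ≈ -0.58838.
Sum = Δs · [g(5/12) + g(2.25) + g(49/12)].
Sum ≈ -0.55387.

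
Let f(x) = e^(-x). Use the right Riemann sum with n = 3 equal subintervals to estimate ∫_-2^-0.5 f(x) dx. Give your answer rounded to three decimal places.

4.424

Δx = (-0.5 − (-2))/3 = 0.5.
Right endpoints: -1.5, -1, -0.5.
f(-1.5) ≈ 4.482, f(-1) ≈ 2.718, f(-0.5) ≈ 1.649.
Sum = Δx · [f(-1.5) + f(-1) + f(-0.5)].
Sum ≈ 4.424.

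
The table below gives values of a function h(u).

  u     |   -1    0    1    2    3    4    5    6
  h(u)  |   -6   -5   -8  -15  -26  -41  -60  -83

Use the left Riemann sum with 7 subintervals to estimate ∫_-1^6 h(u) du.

Δu = 1.
Sum = 1·[(-6) + (-5) + (-8) + (-15) + (-26) + (-41) + (-60)] = -161.

-161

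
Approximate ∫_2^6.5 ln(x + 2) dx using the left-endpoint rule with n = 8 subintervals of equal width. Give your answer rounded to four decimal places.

Δx = (6.5 − 2)/8 = 0.5625.
Left endpoints: 2, 2.5625, 3.125, 3.6875, 4.25, 4.8125, 5.375, 5.9375.
f(2) ≈ 1.3863, f(2.5625) ≈ 1.5179, f(3.125) ≈ 1.6341, f(3.6875) ≈ 1.7383, f(4.25) ≈ 1.8326, f(4.8125) ≈ 1.9188, f(5.375) ≈ 1.9981, f(5.9375) ≈ 2.0716.
Sum = Δx · [f(2) + f(2.5625) + f(3.125) + ...].
Sum ≈ 7.9299.

7.9299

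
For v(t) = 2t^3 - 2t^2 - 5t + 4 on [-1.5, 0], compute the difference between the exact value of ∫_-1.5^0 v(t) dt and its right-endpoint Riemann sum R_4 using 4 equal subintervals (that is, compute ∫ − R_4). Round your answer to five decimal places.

Exact integral: ∫_-1.5^0 v(t) dt = 6.84375.
R_4 ≈ 7.3183594.
Error ≈ 6.84375 − 7.3183594 ≈ -0.47461.

-0.47461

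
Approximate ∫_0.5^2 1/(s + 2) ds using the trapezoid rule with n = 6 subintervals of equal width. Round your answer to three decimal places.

Δs = (2 − 0.5)/6 = 0.25.
f(0.5) = 0.4, f(0.75) = 4/11, f(1) = 1/3, f(1.25) = 4/13, f(1.5) = 2/7, f(1.75) = 4/15, f(2) = 0.25.
T_6 = (Δs/2)·[f(s_0) + 2f(s_1) + ... + 2f(s_{5}) + f(s_6)].
Sum ≈ 0.471.

0.471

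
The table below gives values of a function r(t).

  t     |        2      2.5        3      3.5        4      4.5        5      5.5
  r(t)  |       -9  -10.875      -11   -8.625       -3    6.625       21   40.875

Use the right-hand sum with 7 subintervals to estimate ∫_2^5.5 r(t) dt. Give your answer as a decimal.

Δt = 0.5.
Sum = 0.5·[(-10.875) + (-11) + (-8.625) + (-3) + 6.625 + 21 + 40.875] = 17.5.

17.5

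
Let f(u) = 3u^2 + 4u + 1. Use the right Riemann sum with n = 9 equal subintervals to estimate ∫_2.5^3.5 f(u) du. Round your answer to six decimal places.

41.478395

Δu = (3.5 − 2.5)/9 = 1/9.
Right endpoints: 47/18, 49/18, 17/6, 53/18, 55/18, 19/6, 59/18, 61/18, 3.5.
f(47/18) = 3445/108, f(49/18) = 3685/108, f(17/6) = 437/12, f(53/18) = 4189/108, f(55/18) = 4453/108, f(19/6) = 43.75, f(59/18) = 5005/108, f(61/18) = 5293/108, f(3.5) = 51.75.
Sum = Δu · [f(47/18) + f(49/18) + f(17/6) + ...].
Sum ≈ 41.478395.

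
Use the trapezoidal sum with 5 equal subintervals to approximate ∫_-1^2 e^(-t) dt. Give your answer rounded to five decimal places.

Δt = (2 − (-1))/5 = 0.6.
f(-1) ≈ 2.71828, f(-0.4) ≈ 1.49182, f(0.2) ≈ 0.81873, f(0.8) ≈ 0.44933, f(1.4) ≈ 0.24660, f(2) ≈ 0.13534.
T_5 = (Δt/2)·[f(t_0) + 2f(t_1) + ... + 2f(t_{4}) + f(t_5)].
Sum ≈ 2.65997.

2.65997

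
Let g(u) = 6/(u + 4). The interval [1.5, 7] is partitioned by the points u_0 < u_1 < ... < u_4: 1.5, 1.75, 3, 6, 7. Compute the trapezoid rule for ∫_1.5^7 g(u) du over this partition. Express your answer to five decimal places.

Subinterval widths: 0.25, 1.25, 3, 1.
g(1.5) = 12/11, g(1.75) = 24/23, g(3) = 6/7, g(6) = 0.6, g(7) = 6/11.
On each subinterval the trapezoid contributes (Δu_i/2)·[g(u_{i-1}) + g(u_i)].
Sum ≈ 4.21313.

4.21313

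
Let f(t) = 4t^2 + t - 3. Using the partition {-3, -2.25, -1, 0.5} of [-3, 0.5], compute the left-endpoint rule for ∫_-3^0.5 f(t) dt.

41.25

Subinterval widths: 0.75, 1.25, 1.5.
Left endpoints: -3, -2.25, -1.
f(-3) = 30, f(-2.25) = 15, f(-1) = 0.
Sum = Σ Δt_i · f(t_i).
Sum = 41.25.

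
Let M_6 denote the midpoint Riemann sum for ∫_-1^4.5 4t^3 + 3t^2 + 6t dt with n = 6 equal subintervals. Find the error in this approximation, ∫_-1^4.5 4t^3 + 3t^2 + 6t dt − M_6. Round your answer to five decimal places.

Exact integral: ∫_-1^4.5 f(t) dt = 558.9375.
M_6 ≈ 549.6944444.
Error ≈ 558.9375 − 549.6944444 ≈ 9.24306.

9.24306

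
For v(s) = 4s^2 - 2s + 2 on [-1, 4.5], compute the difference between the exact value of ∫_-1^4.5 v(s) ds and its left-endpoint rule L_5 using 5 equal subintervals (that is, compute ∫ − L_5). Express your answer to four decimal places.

Exact integral: ∫_-1^4.5 v(s) ds ≈ 114.583333.
L_5 = 82.72.
Error ≈ 114.583333 − 82.72 ≈ 31.8633.

31.8633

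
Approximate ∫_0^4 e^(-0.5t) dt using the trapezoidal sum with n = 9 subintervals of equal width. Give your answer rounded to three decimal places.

1.736

Δt = (4 − 0)/9 = 4/9.
f(0) ≈ 1.000, f(4/9) ≈ 0.801, f(8/9) ≈ 0.641, f(4/3) ≈ 0.513, f(16/9) ≈ 0.411, f(20/9) ≈ 0.329, f(8/3) ≈ 0.264, f(28/9) ≈ 0.211, f(32/9) ≈ 0.169, f(4) ≈ 0.135.
T_9 = (Δt/2)·[f(t_0) + 2f(t_1) + ... + 2f(t_{8}) + f(t_9)].
Sum ≈ 1.736.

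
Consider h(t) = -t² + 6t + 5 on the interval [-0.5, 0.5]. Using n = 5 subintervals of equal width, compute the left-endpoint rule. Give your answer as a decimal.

4.31

Δt = (0.5 − (-0.5))/5 = 0.2.
Left endpoints: -0.5, -0.3, -0.1, 0.1, 0.3.
h(-0.5) = 1.75, h(-0.3) = 3.11, h(-0.1) = 4.39, h(0.1) = 5.59, h(0.3) = 6.71.
Sum = Δt · [h(-0.5) + h(-0.3) + h(-0.1) + h(0.1) + h(0.3)].
Sum = 4.31.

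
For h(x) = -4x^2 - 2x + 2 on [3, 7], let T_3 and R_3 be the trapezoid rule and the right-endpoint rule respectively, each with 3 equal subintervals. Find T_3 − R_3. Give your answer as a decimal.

112

T_3 ≈ -458.074074.
R_3 ≈ -570.074074.
T_3 − R_3 = 112.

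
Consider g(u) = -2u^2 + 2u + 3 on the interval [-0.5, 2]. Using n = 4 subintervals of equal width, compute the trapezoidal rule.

Δu = (2 − (-0.5))/4 = 0.625.
g(-0.5) = 1.5, g(0.125) = 3.21875, g(0.75) = 3.375, g(1.375) = 1.96875, g(2) = -1.
T_4 = (Δu/2)·[g(u_0) + 2g(u_1) + 2g(u_2) + 2g(u_3) + g(u_4)].
Sum = 5.5078125.

5.5078125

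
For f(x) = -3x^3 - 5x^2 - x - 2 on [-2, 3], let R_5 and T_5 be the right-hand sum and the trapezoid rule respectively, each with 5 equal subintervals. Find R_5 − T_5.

-67.5

R_5 = -195.
T_5 = -127.5.
R_5 − T_5 = -67.5.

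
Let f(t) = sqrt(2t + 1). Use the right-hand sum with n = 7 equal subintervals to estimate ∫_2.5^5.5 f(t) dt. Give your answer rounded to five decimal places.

Δt = (5.5 − 2.5)/7 = 3/7.
Right endpoints: 41/14, 47/14, 53/14, 59/14, 65/14, 71/14, 5.5.
f(41/14) ≈ 2.61861, f(47/14) ≈ 2.77746, f(53/14) ≈ 2.92770, f(59/14) ≈ 3.07060, f(65/14) ≈ 3.20713, f(71/14) ≈ 3.33809, f(5.5) ≈ 3.46410.
Sum = Δt · [f(41/14) + f(47/14) + f(53/14) + ...].
Sum ≈ 9.17301.

9.17301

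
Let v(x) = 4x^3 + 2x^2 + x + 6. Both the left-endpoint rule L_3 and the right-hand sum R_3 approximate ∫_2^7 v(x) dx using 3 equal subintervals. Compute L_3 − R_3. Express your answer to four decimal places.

-2391.6667

L_3 ≈ 1594.629630.
R_3 ≈ 3986.296296.
L_3 − R_3 ≈ -2391.6667.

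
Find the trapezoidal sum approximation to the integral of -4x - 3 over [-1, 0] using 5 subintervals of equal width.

Δx = (0 − (-1))/5 = 0.2.
f(-1) = 1, f(-0.8) = 0.2, f(-0.6) = -0.6, f(-0.4) = -1.4, f(-0.2) = -2.2, f(0) = -3.
T_5 = (Δx/2)·[f(x_0) + 2f(x_1) + ... + 2f(x_{4}) + f(x_5)].
Sum = -1.

-1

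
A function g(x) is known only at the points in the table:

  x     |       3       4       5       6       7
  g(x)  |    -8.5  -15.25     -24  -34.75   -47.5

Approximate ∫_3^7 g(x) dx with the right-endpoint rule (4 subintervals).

Δx = 1.
Sum = 1·[(-15.25) + (-24) + (-34.75) + (-47.5)] = -121.5.

-121.5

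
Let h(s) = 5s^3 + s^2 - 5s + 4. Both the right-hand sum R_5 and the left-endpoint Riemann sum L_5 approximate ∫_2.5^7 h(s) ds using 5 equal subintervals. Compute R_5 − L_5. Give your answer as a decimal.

1491.4125

R_5 = 3762.27.
L_5 = 2270.8575.
R_5 − L_5 = 1491.4125.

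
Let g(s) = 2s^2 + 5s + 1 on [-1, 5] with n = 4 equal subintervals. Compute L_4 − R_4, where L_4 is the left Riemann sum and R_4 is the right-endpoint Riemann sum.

L_4 = 96.
R_4 = 213.
L_4 − R_4 = -117.

-117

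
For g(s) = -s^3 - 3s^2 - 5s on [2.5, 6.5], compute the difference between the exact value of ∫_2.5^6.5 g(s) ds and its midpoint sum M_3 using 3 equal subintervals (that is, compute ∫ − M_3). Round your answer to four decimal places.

Exact integral: ∫_2.5^6.5 g(s) ds = -785.5.
M_3 ≈ -775.722222.
Error ≈ -785.5 − (-775.722222) ≈ -9.7778.

-9.7778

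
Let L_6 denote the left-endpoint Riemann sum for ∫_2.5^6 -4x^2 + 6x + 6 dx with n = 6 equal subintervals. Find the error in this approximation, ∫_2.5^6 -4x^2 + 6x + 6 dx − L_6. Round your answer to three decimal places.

Exact integral: ∫_2.5^6 f(x) dx ≈ -156.91667.
L_6 ≈ -129.12731.
Error ≈ -156.91667 − (-129.12731) ≈ -27.789.

-27.789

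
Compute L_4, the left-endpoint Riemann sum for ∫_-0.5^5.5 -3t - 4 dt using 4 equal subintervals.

-55.5

Δt = (5.5 − (-0.5))/4 = 1.5.
Left endpoints: -0.5, 1, 2.5, 4.
f(-0.5) = -2.5, f(1) = -7, f(2.5) = -11.5, f(4) = -16.
Sum = Δt · [f(-0.5) + f(1) + f(2.5) + f(4)].
Sum = -55.5.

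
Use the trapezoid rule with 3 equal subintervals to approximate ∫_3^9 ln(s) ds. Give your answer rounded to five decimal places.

Δs = (9 − 3)/3 = 2.
f(3) ≈ 1.09861, f(5) ≈ 1.60944, f(7) ≈ 1.94591, f(9) ≈ 2.19722.
T_3 = (Δs/2)·[f(s_0) + 2f(s_1) + 2f(s_2) + f(s_3)].
Sum ≈ 10.40653.

10.40653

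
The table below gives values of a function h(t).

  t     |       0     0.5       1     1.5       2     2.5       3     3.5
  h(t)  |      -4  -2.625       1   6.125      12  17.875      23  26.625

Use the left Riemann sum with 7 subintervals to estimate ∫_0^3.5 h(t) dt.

26.6875

Δt = 0.5.
Sum = 0.5·[(-4) + (-2.625) + 1 + 6.125 + 12 + 17.875 + 23] = 26.6875.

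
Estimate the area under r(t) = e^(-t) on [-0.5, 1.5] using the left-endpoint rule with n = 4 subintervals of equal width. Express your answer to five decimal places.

1.81157

Δt = (1.5 − (-0.5))/4 = 0.5.
Left endpoints: -0.5, 0, 0.5, 1.
r(-0.5) ≈ 1.64872, r(0) ≈ 1.00000, r(0.5) ≈ 0.60653, r(1) ≈ 0.36788.
Sum = Δt · [r(-0.5) + r(0) + r(0.5) + r(1)].
Sum ≈ 1.81157.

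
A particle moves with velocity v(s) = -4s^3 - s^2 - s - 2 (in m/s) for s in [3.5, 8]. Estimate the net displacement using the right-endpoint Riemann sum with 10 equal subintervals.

Δs = (8 − 3.5)/10 = 0.45.
Right endpoints: 3.95, 4.4, 4.85, 5.3, 5.75, 6.2, 6.65, 7.1, 7.55, 8.
v(3.95) = -268.072, v(4.4) = -366.496, v(4.85) = -486.709, v(5.3) = -630.898, v(5.75) = -801.25, v(6.2) = -999.952, v(6.65) = -1229.191, v(7.1) = -1491.154, v(7.55) = -1788.028, v(8) = -2122.
Sum = Δs · [v(3.95) + v(4.4) + v(4.85) + ...].
Sum = -4582.6875.

-4582.6875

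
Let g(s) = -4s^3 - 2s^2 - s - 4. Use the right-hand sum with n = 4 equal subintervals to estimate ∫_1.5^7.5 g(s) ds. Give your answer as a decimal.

-4956

Δs = (7.5 − 1.5)/4 = 1.5.
Right endpoints: 3, 4.5, 6, 7.5.
g(3) = -133, g(4.5) = -413.5, g(6) = -946, g(7.5) = -1811.5.
Sum = Δs · [g(3) + g(4.5) + g(6) + g(7.5)].
Sum = -4956.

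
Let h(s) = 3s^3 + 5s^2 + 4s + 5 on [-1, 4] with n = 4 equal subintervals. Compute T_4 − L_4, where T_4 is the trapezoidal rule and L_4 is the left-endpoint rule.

T_4 = 378.671875.
L_4 = 197.421875.
T_4 − L_4 = 181.25.

181.25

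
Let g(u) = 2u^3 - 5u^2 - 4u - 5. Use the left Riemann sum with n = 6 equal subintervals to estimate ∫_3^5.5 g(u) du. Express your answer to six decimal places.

Δu = (5.5 − 3)/6 = 5/12.
Left endpoints: 3, 41/12, 23/6, 4.25, 14/3, 61/12.
g(3) = -8, g(41/12) = 2363/864, g(23/6) = 509/27, g(4.25) = 41.21875, g(14/3) = 1909/27, g(61/12) = 93463/864.
Sum = Δu · [g(3) + g(41/12) + g(23/6) + ...].
Sum ≈ 97.368345.

97.368345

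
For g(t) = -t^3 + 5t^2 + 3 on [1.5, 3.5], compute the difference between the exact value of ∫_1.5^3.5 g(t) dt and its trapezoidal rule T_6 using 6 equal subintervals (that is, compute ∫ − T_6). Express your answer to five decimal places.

Exact integral: ∫_1.5^3.5 g(t) dt ≈ 35.5833333.
T_6 ≈ 35.4907407.
Error ≈ 35.5833333 − 35.4907407 ≈ 0.09259.

0.09259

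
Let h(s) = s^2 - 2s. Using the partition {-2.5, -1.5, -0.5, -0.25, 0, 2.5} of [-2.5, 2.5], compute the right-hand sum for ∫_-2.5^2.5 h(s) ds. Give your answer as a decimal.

9.765625

Subinterval widths: 1, 1, 0.25, 0.25, 2.5.
Right endpoints: -1.5, -0.5, -0.25, 0, 2.5.
h(-1.5) = 5.25, h(-0.5) = 1.25, h(-0.25) = 0.5625, h(0) = 0, h(2.5) = 1.25.
Sum = Σ Δs_i · h(s_i).
Sum = 9.765625.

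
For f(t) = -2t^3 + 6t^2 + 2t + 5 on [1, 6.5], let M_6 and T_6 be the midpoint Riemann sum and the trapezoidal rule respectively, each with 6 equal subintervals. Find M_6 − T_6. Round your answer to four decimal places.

19.0638

M_6 ≈ -269.676649.
T_6 ≈ -288.740451.
M_6 − T_6 ≈ 19.0638.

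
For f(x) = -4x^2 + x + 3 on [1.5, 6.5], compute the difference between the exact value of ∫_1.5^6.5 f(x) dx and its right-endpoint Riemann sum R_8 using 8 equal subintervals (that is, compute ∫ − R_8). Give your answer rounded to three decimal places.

49.740

Exact integral: ∫_1.5^6.5 f(x) dx ≈ -326.66667.
R_8 = -376.40625.
Error ≈ -326.66667 − (-376.40625) ≈ 49.740.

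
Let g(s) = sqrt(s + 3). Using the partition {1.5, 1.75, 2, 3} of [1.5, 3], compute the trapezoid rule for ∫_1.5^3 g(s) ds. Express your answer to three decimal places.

Subinterval widths: 0.25, 0.25, 1.
g(1.5) ≈ 2.121, g(1.75) ≈ 2.179, g(2) ≈ 2.236, g(3) ≈ 2.449.
On each subinterval the trapezoid contributes (Δs_i/2)·[g(s_{i-1}) + g(s_i)].
Sum ≈ 3.432.

3.432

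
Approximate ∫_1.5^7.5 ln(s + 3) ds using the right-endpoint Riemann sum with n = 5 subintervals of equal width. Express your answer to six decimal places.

Δs = (7.5 − 1.5)/5 = 1.2.
Right endpoints: 2.7, 3.9, 5.1, 6.3, 7.5.
f(2.7) ≈ 1.740466, f(3.9) ≈ 1.931521, f(5.1) ≈ 2.091864, f(6.3) ≈ 2.230014, f(7.5) ≈ 2.351375.
Sum = Δs · [f(2.7) + f(3.9) + f(5.1) + f(6.3) + f(7.5)].
Sum ≈ 12.414290.

12.414290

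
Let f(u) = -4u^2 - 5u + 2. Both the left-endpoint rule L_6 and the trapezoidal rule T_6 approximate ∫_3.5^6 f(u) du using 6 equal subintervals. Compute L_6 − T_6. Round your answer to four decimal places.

22.3958

L_6 ≈ -263.101852.
T_6 ≈ -285.497685.
L_6 − T_6 ≈ 22.3958.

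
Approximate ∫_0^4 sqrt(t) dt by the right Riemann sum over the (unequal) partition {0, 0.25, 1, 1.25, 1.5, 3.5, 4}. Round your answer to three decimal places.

6.202

Subinterval widths: 0.25, 0.75, 0.25, 0.25, 2, 0.5.
Right endpoints: 0.25, 1, 1.25, 1.5, 3.5, 4.
f(0.25) ≈ 0.500, f(1) ≈ 1.000, f(1.25) ≈ 1.118, f(1.5) ≈ 1.225, f(3.5) ≈ 1.871, f(4) ≈ 2.000.
Sum = Σ Δt_i · f(t_i).
Sum ≈ 6.202.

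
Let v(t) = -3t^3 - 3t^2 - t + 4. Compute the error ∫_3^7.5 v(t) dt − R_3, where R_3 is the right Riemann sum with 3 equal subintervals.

Exact integral: ∫_3^7.5 v(t) dt = -2712.796875.
R_3 = -3795.75.
Error = -2712.796875 − (-3795.75) = 1082.953125.

1082.953125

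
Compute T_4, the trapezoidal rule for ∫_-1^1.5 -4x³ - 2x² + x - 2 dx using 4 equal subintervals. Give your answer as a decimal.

-12.16796875

Δx = (1.5 − (-1))/4 = 0.625.
f(-1) = -1, f(-0.375) = -2.4453125, f(0.25) = -1.9375, f(0.875) = -5.3359375, f(1.5) = -18.5.
T_4 = (Δx/2)·[f(x_0) + 2f(x_1) + 2f(x_2) + 2f(x_3) + f(x_4)].
Sum = -12.16796875.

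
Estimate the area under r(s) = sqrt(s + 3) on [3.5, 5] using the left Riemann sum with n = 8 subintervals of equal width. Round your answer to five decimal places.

4.01086

Δs = (5 − 3.5)/8 = 0.1875.
Left endpoints: 3.5, 3.6875, 3.875, 4.0625, 4.25, 4.4375, 4.625, 4.8125.
r(3.5) ≈ 2.54951, r(3.6875) ≈ 2.58602, r(3.875) ≈ 2.62202, r(4.0625) ≈ 2.65754, r(4.25) ≈ 2.69258, r(4.4375) ≈ 2.72718, r(4.625) ≈ 2.76134, r(4.8125) ≈ 2.79508.
Sum = Δs · [r(3.5) + r(3.6875) + r(3.875) + ...].
Sum ≈ 4.01086.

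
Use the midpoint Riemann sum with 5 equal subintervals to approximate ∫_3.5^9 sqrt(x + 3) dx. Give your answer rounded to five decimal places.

Δx = (9 − 3.5)/5 = 1.1.
Midpoints: 4.05, 5.15, 6.25, 7.35, 8.45.
f(4.05) ≈ 2.65518, f(5.15) ≈ 2.85482, f(6.25) ≈ 3.04138, f(7.35) ≈ 3.21714, f(8.45) ≈ 3.38378.
Sum = Δx · [f(4.05) + f(5.15) + f(6.25) + f(7.35) + f(8.45)].
Sum ≈ 16.66754.

16.66754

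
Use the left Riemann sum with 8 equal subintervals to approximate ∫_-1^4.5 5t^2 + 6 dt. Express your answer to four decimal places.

155.6221

Δt = (4.5 − (-1))/8 = 0.6875.
Left endpoints: -1, -0.3125, 0.375, 1.0625, 1.75, 2.4375, 3.125, 3.8125.
f(-1) = 11, f(-0.3125) = 6.48828125, f(0.375) = 6.703125, f(1.0625) = 11.64453125, f(1.75) = 21.3125, f(2.4375) = 35.70703125, f(3.125) = 54.828125, f(3.8125) = 78.67578125.
Sum = Δt · [f(-1) + f(-0.3125) + f(0.375) + ...].
Sum ≈ 155.6221.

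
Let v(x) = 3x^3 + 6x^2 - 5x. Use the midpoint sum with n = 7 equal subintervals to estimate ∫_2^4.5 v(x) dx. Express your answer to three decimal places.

420.235

Δx = (4.5 − 2)/7 = 5/14.
Midpoints: 61/28, 71/28, 81/28, 3.25, 101/28, 111/28, 121/28.
v(61/28) = 1066951/21952, v(71/28) = 1642301/21952, v(81/28) = 2379051/21952, v(3.25) = 150.109375, v(101/28) = 4408751/21952, v(111/28) = 5737701/21952, v(121/28) = 7300051/21952.
Sum = Δx · [v(61/28) + v(71/28) + v(81/28) + ...].
Sum ≈ 420.235.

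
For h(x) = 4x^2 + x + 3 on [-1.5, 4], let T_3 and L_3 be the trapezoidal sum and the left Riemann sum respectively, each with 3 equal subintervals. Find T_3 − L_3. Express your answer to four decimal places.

T_3 ≈ 125.532407.
L_3 ≈ 70.074074.
T_3 − L_3 ≈ 55.4583.

55.4583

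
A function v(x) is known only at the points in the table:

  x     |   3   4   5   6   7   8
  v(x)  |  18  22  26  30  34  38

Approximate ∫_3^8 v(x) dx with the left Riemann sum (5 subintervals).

130

Δx = 1.
Sum = 1·[18 + 22 + 26 + 30 + 34] = 130.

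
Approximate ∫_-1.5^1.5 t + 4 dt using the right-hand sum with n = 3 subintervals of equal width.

Δt = (1.5 − (-1.5))/3 = 1.
Right endpoints: -0.5, 0.5, 1.5.
f(-0.5) = 3.5, f(0.5) = 4.5, f(1.5) = 5.5.
Sum = Δt · [f(-0.5) + f(0.5) + f(1.5)].
Sum = 13.5.

13.5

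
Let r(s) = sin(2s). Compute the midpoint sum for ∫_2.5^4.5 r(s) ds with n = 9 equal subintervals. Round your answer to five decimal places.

0.60234

Δs = (4.5 − 2.5)/9 = 2/9.
Midpoints: 47/18, 17/6, 55/18, 59/18, 3.5, 67/18, 71/18, 25/6, 79/18.
r(47/18) ≈ -0.87283, r(17/6) ≈ -0.57820, r(55/18) ≈ -0.17123, r(59/18) ≈ 0.26902, r(3.5) ≈ 0.65699, r(67/18) ≈ 0.91731, r(71/18) ≈ 0.99939, r(25/6) ≈ 0.88729, r(79/18) ≈ 0.60280.
Sum = Δs · [r(47/18) + r(17/6) + r(55/18) + ...].
Sum ≈ 0.60234.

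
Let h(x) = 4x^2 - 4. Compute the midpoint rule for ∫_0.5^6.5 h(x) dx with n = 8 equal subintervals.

Δx = (6.5 − 0.5)/8 = 0.75.
Midpoints: 0.875, 1.625, 2.375, 3.125, 3.875, 4.625, 5.375, 6.125.
h(0.875) = -0.9375, h(1.625) = 6.5625, h(2.375) = 18.5625, h(3.125) = 35.0625, h(3.875) = 56.0625, h(4.625) = 81.5625, h(5.375) = 111.5625, h(6.125) = 146.0625.
Sum = Δx · [h(0.875) + h(1.625) + h(2.375) + ...].
Sum = 340.875.

340.875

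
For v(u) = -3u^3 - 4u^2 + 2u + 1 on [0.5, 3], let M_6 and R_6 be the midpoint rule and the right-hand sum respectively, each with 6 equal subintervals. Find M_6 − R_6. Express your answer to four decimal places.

M_6 ≈ -84.572121.
R_6 ≈ -109.762008.
M_6 − R_6 ≈ 25.1899.

25.1899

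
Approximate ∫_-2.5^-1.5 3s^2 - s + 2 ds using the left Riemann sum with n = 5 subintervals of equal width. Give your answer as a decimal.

17.57

Δs = (-1.5 − (-2.5))/5 = 0.2.
Left endpoints: -2.5, -2.3, -2.1, -1.9, -1.7.
f(-2.5) = 23.25, f(-2.3) = 20.17, f(-2.1) = 17.33, f(-1.9) = 14.73, f(-1.7) = 12.37.
Sum = Δs · [f(-2.5) + f(-2.3) + f(-2.1) + f(-1.9) + f(-1.7)].
Sum = 17.57.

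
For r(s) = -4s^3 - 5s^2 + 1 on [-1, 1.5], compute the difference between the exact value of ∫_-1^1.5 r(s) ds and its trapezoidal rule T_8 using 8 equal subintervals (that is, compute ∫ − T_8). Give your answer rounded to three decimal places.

0.326

Exact integral: ∫_-1^1.5 r(s) ds ≈ -8.85417.
T_8 = -9.1796875.
Error ≈ -8.85417 − (-9.1796875) ≈ 0.326.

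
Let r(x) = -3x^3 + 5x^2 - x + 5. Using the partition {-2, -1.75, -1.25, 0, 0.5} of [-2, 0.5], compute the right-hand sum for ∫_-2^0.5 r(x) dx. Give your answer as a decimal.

Subinterval widths: 0.25, 0.5, 1.25, 0.5.
Right endpoints: -1.75, -1.25, 0, 0.5.
r(-1.75) = 38.140625, r(-1.25) = 19.921875, r(0) = 5, r(0.5) = 5.375.
Sum = Σ Δx_i · r(x_i).
Sum = 28.43359375.

28.43359375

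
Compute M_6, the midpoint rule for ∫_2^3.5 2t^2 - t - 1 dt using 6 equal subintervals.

17.609375

Δt = (3.5 − 2)/6 = 0.25.
Midpoints: 2.125, 2.375, 2.625, 2.875, 3.125, 3.375.
f(2.125) = 5.90625, f(2.375) = 7.90625, f(2.625) = 10.15625, f(2.875) = 12.65625, f(3.125) = 15.40625, f(3.375) = 18.40625.
Sum = Δt · [f(2.125) + f(2.375) + f(2.625) + ...].
Sum = 17.609375.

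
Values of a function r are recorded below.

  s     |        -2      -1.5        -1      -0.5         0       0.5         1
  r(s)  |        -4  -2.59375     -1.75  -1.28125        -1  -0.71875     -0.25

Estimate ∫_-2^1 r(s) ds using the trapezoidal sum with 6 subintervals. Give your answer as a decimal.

Δs = 0.5.
T_6 = (0.5/2)·[(-4) + 2·(-2.59375) + 2·(-1.75) + 2·(-1.28125) + 2·(-1) + 2·(-0.71875) + (-0.25)] = -4.734375.

-4.734375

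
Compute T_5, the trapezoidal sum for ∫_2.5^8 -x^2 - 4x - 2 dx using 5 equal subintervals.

Δx = (8 − 2.5)/5 = 1.1.
f(2.5) = -18.25, f(3.6) = -29.36, f(4.7) = -42.89, f(5.8) = -58.84, f(6.9) = -77.21, f(8) = -98.
T_5 = (Δx/2)·[f(x_0) + 2f(x_1) + ... + 2f(x_{4}) + f(x_5)].
Sum = -293.0675.

-293.0675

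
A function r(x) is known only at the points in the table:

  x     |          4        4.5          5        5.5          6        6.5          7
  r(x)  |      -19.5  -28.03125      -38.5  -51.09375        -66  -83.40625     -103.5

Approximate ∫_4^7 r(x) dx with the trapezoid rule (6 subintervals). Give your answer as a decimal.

-164.265625

Δx = 0.5.
T_6 = (0.5/2)·[(-19.5) + 2·(-28.03125) + 2·(-38.5) + 2·(-51.09375) + 2·(-66) + 2·(-83.40625) + (-103.5)] = -164.265625.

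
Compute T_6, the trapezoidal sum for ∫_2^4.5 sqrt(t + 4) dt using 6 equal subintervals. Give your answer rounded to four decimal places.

Δt = (4.5 − 2)/6 = 5/12.
f(2) ≈ 2.4495, f(29/12) ≈ 2.5331, f(17/6) ≈ 2.6141, f(3.25) ≈ 2.6926, f(11/3) ≈ 2.7689, f(49/12) ≈ 2.8431, f(4.5) ≈ 2.9155.
T_6 = (Δt/2)·[f(t_0) + 2f(t_1) + ... + 2f(t_{5}) + f(t_6)].
Sum ≈ 6.7226.

6.7226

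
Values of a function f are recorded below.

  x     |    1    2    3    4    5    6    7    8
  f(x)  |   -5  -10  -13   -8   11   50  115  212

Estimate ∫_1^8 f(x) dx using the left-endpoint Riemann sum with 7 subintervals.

Δx = 1.
Sum = 1·[(-5) + (-10) + (-13) + (-8) + 11 + 50 + 115] = 140.

140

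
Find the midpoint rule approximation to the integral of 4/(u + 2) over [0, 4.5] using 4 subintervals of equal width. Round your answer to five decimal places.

4.66940

Δu = (4.5 − 0)/4 = 1.125.
Midpoints: 0.5625, 1.6875, 2.8125, 3.9375.
f(0.5625) = 64/41, f(1.6875) = 64/59, f(2.8125) = 64/77, f(3.9375) = 64/95.
Sum = Δu · [f(0.5625) + f(1.6875) + f(2.8125) + f(3.9375)].
Sum ≈ 4.66940.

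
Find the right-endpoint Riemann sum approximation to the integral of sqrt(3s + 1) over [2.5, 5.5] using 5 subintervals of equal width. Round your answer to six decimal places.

11.137056

Δs = (5.5 − 2.5)/5 = 0.6.
Right endpoints: 3.1, 3.7, 4.3, 4.9, 5.5.
f(3.1) ≈ 3.209361, f(3.7) ≈ 3.478505, f(4.3) ≈ 3.728270, f(4.9) ≈ 3.962323, f(5.5) ≈ 4.183300.
Sum = Δs · [f(3.1) + f(3.7) + f(4.3) + f(4.9) + f(5.5)].
Sum ≈ 11.137056.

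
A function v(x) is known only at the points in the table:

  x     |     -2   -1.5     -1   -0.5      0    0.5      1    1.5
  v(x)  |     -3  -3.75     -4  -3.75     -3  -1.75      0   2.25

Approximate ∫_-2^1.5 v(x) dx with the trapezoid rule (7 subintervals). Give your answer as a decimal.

Δx = 0.5.
T_7 = (0.5/2)·[(-3) + 2·(-3.75) + 2·(-4) + 2·(-3.75) + 2·(-3) + 2·(-1.75) + 2·0 + 2.25] = -8.3125.

-8.3125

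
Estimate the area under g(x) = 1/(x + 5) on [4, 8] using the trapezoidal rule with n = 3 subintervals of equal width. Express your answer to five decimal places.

Δx = (8 − 4)/3 = 4/3.
g(4) = 1/9, g(16/3) = 3/31, g(20/3) = 3/35, g(8) = 1/13.
T_3 = (Δx/2)·[g(x_0) + 2g(x_1) + 2g(x_2) + g(x_3)].
Sum ≈ 0.36867.

0.36867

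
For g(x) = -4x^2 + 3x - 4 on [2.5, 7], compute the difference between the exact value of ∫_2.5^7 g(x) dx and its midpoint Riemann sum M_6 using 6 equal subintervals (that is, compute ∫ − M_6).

-0.84375

Exact integral: ∫_2.5^7 g(x) dx = -390.375.
M_6 = -389.53125.
Error = -390.375 − (-389.53125) = -0.84375.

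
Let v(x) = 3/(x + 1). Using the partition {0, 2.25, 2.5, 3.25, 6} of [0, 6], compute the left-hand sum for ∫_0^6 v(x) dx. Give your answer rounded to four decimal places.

9.5648

Subinterval widths: 2.25, 0.25, 0.75, 2.75.
Left endpoints: 0, 2.25, 2.5, 3.25.
v(0) = 3, v(2.25) = 12/13, v(2.5) = 6/7, v(3.25) = 12/17.
Sum = Σ Δx_i · v(x_i).
Sum ≈ 9.5648.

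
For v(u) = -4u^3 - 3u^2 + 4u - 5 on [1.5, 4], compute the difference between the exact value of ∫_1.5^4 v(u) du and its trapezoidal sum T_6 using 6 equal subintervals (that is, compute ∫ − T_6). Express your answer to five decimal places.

Exact integral: ∫_1.5^4 v(u) du = -296.5625.
T_6 ≈ -299.1666667.
Error ≈ -296.5625 − (-299.1666667) ≈ 2.60417.

2.60417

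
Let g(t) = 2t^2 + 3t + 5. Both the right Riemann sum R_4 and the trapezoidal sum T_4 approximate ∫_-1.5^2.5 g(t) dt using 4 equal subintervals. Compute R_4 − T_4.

R_4 = 50.
T_4 = 40.
R_4 − T_4 = 10.

10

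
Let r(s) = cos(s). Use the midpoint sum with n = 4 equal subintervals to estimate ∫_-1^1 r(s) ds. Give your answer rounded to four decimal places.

1.7006

Δs = (1 − (-1))/4 = 0.5.
Midpoints: -0.75, -0.25, 0.25, 0.75.
r(-0.75) ≈ 0.7317, r(-0.25) ≈ 0.9689, r(0.25) ≈ 0.9689, r(0.75) ≈ 0.7317.
Sum = Δs · [r(-0.75) + r(-0.25) + r(0.25) + r(0.75)].
Sum ≈ 1.7006.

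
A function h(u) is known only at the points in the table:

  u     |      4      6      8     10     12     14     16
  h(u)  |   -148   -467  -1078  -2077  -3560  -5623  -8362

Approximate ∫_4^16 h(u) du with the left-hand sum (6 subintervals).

-25906

Δu = 2.
Sum = 2·[(-148) + (-467) + (-1078) + (-2077) + (-3560) + (-5623)] = -25906.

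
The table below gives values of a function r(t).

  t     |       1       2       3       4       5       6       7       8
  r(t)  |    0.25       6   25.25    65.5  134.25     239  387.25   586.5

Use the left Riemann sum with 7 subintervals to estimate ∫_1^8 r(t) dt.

Δt = 1.
Sum = 1·[0.25 + 6 + 25.25 + 65.5 + 134.25 + 239 + 387.25] = 857.5.

857.5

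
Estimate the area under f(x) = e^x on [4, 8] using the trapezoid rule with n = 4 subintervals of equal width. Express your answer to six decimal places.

Δx = (8 − 4)/4 = 1.
f(4) ≈ 54.598150, f(5) ≈ 148.413159, f(6) ≈ 403.428793, f(7) ≈ 1096.633158, f(8) ≈ 2980.957987.
T_4 = (Δx/2)·[f(x_0) + 2f(x_1) + 2f(x_2) + 2f(x_3) + f(x_4)].
Sum ≈ 3166.253180.

3166.253180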